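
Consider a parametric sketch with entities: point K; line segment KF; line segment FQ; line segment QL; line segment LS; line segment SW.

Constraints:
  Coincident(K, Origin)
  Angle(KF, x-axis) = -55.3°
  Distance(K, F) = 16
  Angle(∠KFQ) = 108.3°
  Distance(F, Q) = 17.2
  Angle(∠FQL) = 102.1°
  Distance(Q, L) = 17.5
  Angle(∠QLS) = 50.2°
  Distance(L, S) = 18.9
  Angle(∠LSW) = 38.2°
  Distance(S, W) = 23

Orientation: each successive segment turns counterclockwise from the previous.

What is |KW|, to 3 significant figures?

33.6

K is at the origin; KF runs at -55.3° with length 16.0, so F = (9.11, -13.2). ∠KFQ = 108.3° gives FQ at 16.4° from the x-axis; with |FQ| = 17.2, Q = (25.6, -8.30). ∠FQL = 102.1° gives QL at 94.3° from the x-axis; with |QL| = 17.5, L = (24.3, 9.15). ∠QLS = 50.2° gives LS at -136° from the x-axis; with |LS| = 18.9, S = (10.7, -4.00). ∠LSW = 38.2° gives SW at 5.90° from the x-axis; with |SW| = 23.0, W = (33.6, -1.64). Then |KW| = |W − K| = 33.6.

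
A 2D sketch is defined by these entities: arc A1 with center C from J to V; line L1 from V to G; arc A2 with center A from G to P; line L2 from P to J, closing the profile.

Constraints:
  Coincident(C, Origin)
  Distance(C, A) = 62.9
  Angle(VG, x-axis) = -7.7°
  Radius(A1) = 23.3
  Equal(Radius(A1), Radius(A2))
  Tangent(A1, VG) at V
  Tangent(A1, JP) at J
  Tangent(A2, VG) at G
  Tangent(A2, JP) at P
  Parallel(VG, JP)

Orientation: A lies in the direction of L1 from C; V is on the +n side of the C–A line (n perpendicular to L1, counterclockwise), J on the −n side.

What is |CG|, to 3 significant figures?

67.1

The slot axis is L1's direction at -7.7°, so u = (cos -7.7°, sin -7.7°) = (0.991, -0.134) and n = (−sin -7.7°, cos -7.7°) = (0.134, 0.991). C is at the origin and A lies 62.9 along u from C, so A = 62.9·u = (62.3, -8.43). Tangency of A1 to both parallel lines with radius 23.3 puts V and J at C ± 23.3·n: V = (3.12, 23.1), J = (-3.12, -23.1). Equal radii place G and P the same way about A: G = A + 23.3·n = (65.5, 14.7), P = A − 23.3·n = (59.2, -31.5). Then |CG| = |G − C| = 67.1.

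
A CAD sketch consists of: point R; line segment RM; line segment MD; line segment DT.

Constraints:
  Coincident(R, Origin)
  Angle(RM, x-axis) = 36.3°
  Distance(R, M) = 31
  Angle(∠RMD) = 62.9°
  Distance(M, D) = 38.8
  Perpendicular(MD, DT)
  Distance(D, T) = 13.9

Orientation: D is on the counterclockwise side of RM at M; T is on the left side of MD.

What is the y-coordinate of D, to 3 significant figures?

35.7

R is at the origin; RM runs at 36.3° with length 31.0, so M = 31.0·(cos 36.3°, sin 36.3°) = (25.0, 18.4). ∠RMD = 62.9°, so MD runs at 36.3° + (180° − 62.9°) = 153° from the x-axis; with |MD| = 38.8, D = M + 38.8·(cos 153°, sin 153°) = (-9.71, 35.7). So D.y = 35.7.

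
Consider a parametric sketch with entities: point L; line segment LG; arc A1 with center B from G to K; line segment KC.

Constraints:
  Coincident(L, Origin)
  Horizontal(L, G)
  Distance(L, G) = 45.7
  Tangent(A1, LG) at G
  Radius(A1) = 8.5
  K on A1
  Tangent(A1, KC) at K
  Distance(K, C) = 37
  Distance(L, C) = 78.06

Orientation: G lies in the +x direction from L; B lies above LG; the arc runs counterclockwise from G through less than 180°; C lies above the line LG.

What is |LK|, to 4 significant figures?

53.88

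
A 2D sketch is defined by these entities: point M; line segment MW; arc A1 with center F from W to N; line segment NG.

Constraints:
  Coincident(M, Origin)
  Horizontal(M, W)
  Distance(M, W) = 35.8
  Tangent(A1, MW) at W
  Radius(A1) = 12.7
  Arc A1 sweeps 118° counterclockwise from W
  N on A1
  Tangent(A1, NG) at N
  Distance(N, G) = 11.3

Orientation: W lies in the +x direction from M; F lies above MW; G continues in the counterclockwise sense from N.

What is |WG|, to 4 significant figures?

29.24

M is at the origin; M and W share the same y with |MW| = 35.8 and W on the +x side, so W = (35.80, 0.000). Tangency of A1 to MW means the radius FW is perpendicular to MW, so F = W + (0, 12.7) = (35.80, 12.70). On A1, W sits at bearing -90° from F; a 118° counterclockwise sweep puts N at bearing 28°, so N = F + 12.7·(cos 28°, sin 28°) = (47.01, 18.66). The tangent condition forces FN to be normal to NG, so NG runs along (−sin 28°, cos 28°); with |NG| = 11.3, G = (41.71, 28.64). Then |WG| = |G − W| = 29.24.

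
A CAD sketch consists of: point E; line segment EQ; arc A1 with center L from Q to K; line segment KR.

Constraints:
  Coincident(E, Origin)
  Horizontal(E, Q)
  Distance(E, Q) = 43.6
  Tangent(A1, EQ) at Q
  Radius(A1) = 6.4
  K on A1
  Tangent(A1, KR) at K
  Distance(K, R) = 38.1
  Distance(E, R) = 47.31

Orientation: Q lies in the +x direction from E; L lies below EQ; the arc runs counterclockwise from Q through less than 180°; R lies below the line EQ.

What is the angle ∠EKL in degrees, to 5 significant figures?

167.11°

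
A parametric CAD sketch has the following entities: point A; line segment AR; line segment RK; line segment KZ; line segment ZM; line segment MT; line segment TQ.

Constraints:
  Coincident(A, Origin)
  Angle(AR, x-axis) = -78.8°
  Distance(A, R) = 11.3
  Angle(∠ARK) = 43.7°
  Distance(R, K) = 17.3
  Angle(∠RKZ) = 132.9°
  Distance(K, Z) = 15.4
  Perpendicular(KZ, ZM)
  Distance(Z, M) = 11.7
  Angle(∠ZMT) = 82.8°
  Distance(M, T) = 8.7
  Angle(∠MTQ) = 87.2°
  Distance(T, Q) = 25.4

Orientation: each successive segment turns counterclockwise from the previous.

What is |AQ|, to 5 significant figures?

28.873

A is at the origin; AR runs at -78.8° with length 11.3, so R = (2.1948, -11.085). ∠ARK = 43.7° gives RK at 57.500° from the x-axis; with |RK| = 17.3, K = (11.490, 3.5059). ∠RKZ = 132.9° gives KZ at 104.60° from the x-axis; with |KZ| = 15.4, Z = (7.6083, 18.409). KZ ⟂ ZM, so ZM runs at -165.40°; with |ZM| = 11.7, M = (-3.7139, 15.459). ∠ZMT = 82.8° gives MT at -68.200° from the x-axis; with |MT| = 8.7, T = (-0.48303, 7.3816). ∠MTQ = 87.2° gives TQ at 24.600° from the x-axis; with |TQ| = 25.4, Q = (22.612, 17.955). Then |AQ| = |Q − A| = 28.873.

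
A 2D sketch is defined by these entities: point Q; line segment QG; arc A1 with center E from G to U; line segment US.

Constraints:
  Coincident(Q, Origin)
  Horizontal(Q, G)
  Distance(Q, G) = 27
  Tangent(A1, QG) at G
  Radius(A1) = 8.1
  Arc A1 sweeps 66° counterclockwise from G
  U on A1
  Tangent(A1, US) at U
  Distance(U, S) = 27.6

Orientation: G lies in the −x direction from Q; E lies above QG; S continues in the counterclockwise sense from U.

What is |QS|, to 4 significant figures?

31.17

Q is at the origin; Q and G share the same y with |QG| = 27.0 and G on the −x side, so G = (-27.00, 0.000). Tangency of A1 to QG means the radius EG is perpendicular to QG, so E = G + (0, 8.1) = (-27.00, 8.100). On A1, G sits at bearing -90° from E; a 66° counterclockwise sweep puts U at bearing -24°, so U = E + 8.1·(cos -24°, sin -24°) = (-19.60, 4.805). Tangency of A1 to US means the radius EU is perpendicular to US, so US runs along (−sin -24°, cos -24°); with |US| = 27.6, S = (-8.374, 30.02). Then |QS| = |S − Q| = 31.17.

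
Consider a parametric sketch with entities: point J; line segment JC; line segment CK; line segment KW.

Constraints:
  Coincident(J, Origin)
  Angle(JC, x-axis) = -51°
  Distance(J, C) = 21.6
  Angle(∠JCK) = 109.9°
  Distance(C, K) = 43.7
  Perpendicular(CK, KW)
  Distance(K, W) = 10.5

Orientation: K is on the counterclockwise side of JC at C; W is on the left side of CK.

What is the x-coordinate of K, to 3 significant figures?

54.9

J is at the origin; JC runs at -51.0° with length 21.6, so C = 21.6·(cos -51.0°, sin -51.0°) = (13.6, -16.8). ∠JCK = 109.9°, so CK runs at -51.0° + (180° − 109.9°) = 19.1° from the x-axis; with |CK| = 43.7, K = C + 43.7·(cos 19.1°, sin 19.1°) = (54.9, -2.49). So K.x = 54.9.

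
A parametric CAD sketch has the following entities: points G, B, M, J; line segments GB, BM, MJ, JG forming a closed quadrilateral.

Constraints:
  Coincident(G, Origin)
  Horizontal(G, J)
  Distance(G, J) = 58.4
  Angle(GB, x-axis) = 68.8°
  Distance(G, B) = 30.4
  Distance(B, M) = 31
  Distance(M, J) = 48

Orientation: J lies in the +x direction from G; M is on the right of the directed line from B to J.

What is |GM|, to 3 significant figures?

10.8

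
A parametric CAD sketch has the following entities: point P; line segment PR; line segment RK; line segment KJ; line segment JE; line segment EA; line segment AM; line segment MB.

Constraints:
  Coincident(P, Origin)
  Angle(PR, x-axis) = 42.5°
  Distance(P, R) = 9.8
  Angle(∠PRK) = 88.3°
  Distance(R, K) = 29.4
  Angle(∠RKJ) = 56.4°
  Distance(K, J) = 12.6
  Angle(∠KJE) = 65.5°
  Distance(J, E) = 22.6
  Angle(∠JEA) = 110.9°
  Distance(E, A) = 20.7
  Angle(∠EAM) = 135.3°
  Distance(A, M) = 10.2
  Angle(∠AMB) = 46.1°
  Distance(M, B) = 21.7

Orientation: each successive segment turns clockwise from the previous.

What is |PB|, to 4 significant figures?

27.54

P is at the origin; PR runs at 42.5° with length 9.8, so R = (7.225, 6.621). ∠PRK = 88.3° gives RK at -49.20° from the x-axis; with |RK| = 29.4, K = (26.44, -15.63). ∠RKJ = 56.4° gives KJ at -172.8° from the x-axis; with |KJ| = 12.6, J = (13.94, -17.21). ∠KJE = 65.5° gives JE at 72.70° from the x-axis; with |JE| = 22.6, E = (20.66, 4.364). ∠JEA = 110.9° gives EA at 3.600° from the x-axis; with |EA| = 20.7, A = (41.32, 5.663). ∠EAM = 135.3° gives AM at -41.10° from the x-axis; with |AM| = 10.2, M = (49.00, -1.042). ∠AMB = 46.1° gives MB at -175.0° from the x-axis; with |MB| = 21.7, B = (27.38, -2.933). Then |PB| = |B − P| = 27.54.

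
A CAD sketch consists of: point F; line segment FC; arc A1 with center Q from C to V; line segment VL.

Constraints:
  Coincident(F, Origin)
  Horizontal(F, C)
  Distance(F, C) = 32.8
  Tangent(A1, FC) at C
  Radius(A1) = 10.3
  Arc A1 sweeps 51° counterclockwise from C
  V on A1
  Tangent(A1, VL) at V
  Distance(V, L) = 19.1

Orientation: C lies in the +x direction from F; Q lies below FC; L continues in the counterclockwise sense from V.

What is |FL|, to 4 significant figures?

22.62

F is at the origin; FC is horizontal with |FC| = 32.8 and C on the +x side, so C = (32.80, 0.000). The tangent condition forces QC to be normal to FC, so Q = C + (0, -10.3) = (32.80, -10.30). On A1, C sits at bearing 90° from Q; a 51° counterclockwise sweep puts V at bearing 141°, so V = Q + 10.3·(cos 141°, sin 141°) = (24.80, -3.818). Since A1 is tangent to VL there, QV ⟂ VL, so VL runs along (−sin 141°, cos 141°); with |VL| = 19.1, L = (12.78, -18.66). Then |FL| = |L − F| = 22.62.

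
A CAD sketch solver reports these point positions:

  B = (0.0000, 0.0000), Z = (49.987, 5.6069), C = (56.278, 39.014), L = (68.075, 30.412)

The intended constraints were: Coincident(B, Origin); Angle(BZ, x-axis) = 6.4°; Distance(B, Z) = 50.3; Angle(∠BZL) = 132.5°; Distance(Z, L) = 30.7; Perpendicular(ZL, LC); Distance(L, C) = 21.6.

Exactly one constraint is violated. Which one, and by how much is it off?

Distance(L, C) = 21.6 — off by 7.00.

B = (0.00, 0.00) ✓; BZ at 6.400° ✓; |BZ| = 50.30 ✓; ∠BZL = 132.5° ✓; |ZL| = 30.70 ✓; ∠(ZL, LC) = 90.00° ✓; |LC| = 14.60 ✗.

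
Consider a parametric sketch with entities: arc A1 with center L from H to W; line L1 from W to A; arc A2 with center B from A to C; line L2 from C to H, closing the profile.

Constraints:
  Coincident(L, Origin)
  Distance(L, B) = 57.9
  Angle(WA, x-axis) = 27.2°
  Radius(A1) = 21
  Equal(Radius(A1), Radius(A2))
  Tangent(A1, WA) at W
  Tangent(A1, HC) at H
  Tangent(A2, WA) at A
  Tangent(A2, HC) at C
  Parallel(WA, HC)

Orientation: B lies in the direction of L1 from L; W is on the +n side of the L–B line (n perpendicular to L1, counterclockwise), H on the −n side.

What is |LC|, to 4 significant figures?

61.59

Tangency of A1 to both parallel lines with radius 21.0 puts W and H at L ± 21.0·n: W = (-9.599, 18.68), H = (9.599, -18.68). Equal radii place A and C the same way about B: A = B + 21.0·n = (41.90, 45.14), C = B − 21.0·n = (61.10, 7.788). Then |LC| = |C − L| = 61.59.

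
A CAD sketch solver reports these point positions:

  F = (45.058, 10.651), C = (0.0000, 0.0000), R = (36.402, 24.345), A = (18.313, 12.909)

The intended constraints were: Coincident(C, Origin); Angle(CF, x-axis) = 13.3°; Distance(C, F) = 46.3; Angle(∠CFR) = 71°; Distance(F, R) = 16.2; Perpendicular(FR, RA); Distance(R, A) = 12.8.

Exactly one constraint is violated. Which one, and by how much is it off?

Distance(R, A) = 12.8 — off by 8.60.

C = (0.00, 0.00) ✓; CF at 13.30° ✓; |CF| = 46.30 ✓; ∠CFR = 71.00° ✓; |FR| = 16.20 ✓; ∠(FR, RA) = 90.00° ✓; |RA| = 21.40 ✗.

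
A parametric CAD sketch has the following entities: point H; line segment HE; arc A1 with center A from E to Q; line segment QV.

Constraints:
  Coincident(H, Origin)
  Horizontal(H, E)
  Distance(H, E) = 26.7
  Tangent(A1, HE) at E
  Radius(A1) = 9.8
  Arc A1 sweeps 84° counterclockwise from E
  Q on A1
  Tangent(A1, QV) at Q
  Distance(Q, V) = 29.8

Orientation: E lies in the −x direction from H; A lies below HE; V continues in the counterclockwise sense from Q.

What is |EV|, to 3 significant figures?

40.5

H is at the origin; H and E share the same y with |HE| = 26.7 and E on the −x side, so E = (-26.7, 0.00). The tangent condition forces AE to be normal to HE, so A = E + (0, -9.8) = (-26.7, -9.80). On A1, E sits at bearing 90° from A; an 84° counterclockwise sweep puts Q at bearing 174°, so Q = A + 9.8·(cos 174°, sin 174°) = (-36.4, -8.78). Since A1 is tangent to QV there, AQ ⟂ QV, so QV runs along (−sin 174°, cos 174°); with |QV| = 29.8, V = (-39.6, -38.4). Then |EV| = |V − E| = 40.5.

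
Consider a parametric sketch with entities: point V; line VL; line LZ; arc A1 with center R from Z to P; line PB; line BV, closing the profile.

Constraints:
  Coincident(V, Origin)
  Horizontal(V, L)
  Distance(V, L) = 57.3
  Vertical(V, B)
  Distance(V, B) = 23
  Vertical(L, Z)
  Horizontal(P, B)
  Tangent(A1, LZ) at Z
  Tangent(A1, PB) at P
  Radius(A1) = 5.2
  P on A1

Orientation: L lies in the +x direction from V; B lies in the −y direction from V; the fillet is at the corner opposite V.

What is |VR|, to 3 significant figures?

55.1

V is at the origin; V and L share the same y with |VL| = 57.3 and L on the +x side, so L = (57.3, 0.00). V and B share the same x with |VB| = 23.0 and B on the −y side, so B = (0.00, -23.0). The virtual corner opposite V is at (57.3, -23.0). A1 meets LZ tangentially, so RZ is at right angles to LZ and since A1 is tangent to PB there, RP ⟂ PB, with radius 5.2, so the center R sits 5.2 in from both sides at R = (52.1, -17.8). Then |VR| = |R − V| = 55.1.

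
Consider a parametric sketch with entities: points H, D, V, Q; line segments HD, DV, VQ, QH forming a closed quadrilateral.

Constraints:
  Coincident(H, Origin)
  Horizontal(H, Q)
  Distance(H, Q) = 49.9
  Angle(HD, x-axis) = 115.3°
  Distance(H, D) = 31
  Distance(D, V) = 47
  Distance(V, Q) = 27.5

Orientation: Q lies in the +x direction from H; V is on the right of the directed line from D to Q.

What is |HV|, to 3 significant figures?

22.6

H is at the origin; H and Q share the same y with |HQ| = 49.9 and Q in +x, so Q = (49.9, 0). HD runs at 115.3° with |HD| = 31.0, so D = (-13.2, 28.0). V is determined by |DV| = 47.0 and |VQ| = 27.5 together: it lies at the intersection of circle(D, 47.0) and circle(Q, 27.5). With |DQ| = 69.1, the foot of the radical line on DQ is 45.1 from D and the perpendicular offset is √(47.0² − 45.1²) = 13.4. Taking the right-of-DQ solution: V = (22.5, -2.47).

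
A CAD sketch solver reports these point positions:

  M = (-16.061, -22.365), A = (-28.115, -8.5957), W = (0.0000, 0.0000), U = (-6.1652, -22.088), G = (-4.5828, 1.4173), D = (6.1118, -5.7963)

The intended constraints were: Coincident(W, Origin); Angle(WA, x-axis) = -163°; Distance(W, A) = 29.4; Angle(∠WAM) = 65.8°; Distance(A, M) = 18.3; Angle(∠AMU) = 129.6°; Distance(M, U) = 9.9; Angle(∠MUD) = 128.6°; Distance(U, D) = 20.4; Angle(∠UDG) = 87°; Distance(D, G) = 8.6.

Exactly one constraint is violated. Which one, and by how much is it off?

Distance(D, G) = 8.6 — off by 4.30.

W = (0.00, 0.00) ✓; WA at -163.0° ✓; |WA| = 29.40 ✓; ∠WAM = 65.80° ✓; |AM| = 18.30 ✓; ∠AMU = 129.6° ✓; |MU| = 9.900 ✓; ∠MUD = 128.6° ✓; |UD| = 20.40 ✓; ∠UDG = 87.00° ✓; |DG| = 12.90 ✗.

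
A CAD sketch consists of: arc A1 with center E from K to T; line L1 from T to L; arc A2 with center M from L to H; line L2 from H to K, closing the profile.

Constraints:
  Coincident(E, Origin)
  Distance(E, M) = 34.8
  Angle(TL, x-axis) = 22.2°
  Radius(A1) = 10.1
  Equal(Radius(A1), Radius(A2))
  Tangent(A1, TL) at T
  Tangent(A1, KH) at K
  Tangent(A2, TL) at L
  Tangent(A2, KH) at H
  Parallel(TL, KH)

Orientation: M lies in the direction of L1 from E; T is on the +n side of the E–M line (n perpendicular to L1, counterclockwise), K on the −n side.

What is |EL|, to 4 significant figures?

36.24

The slot axis is L1's direction at 22.2°, so u = (cos 22.2°, sin 22.2°) = (0.9259, 0.3778) and n = (−sin 22.2°, cos 22.2°) = (-0.3778, 0.9259). E is at the origin and M lies 34.8 along u from E, so M = 34.8·u = (32.22, 13.15). Tangency of A1 to both parallel lines with radius 10.1 puts T and K at E ± 10.1·n: T = (-3.816, 9.351), K = (3.816, -9.351). Equal radii place L and H the same way about M: L = M + 10.1·n = (28.40, 22.50), H = M − 10.1·n = (36.04, 3.798). Then |EL| = |L − E| = 36.24.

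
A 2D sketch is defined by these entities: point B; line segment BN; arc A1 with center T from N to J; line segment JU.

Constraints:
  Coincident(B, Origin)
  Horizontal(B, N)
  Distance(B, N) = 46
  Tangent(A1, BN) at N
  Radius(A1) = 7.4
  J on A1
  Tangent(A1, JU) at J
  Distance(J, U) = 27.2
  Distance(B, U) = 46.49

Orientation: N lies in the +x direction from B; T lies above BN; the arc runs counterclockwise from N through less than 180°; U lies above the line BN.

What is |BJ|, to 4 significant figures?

52.95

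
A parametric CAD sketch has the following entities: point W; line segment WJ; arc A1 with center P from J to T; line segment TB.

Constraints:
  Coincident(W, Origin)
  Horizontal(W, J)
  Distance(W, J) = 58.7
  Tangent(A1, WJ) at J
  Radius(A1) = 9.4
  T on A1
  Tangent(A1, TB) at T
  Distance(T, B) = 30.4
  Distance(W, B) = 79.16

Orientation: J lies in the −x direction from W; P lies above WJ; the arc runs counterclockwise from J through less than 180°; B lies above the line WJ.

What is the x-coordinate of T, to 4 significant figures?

-51.01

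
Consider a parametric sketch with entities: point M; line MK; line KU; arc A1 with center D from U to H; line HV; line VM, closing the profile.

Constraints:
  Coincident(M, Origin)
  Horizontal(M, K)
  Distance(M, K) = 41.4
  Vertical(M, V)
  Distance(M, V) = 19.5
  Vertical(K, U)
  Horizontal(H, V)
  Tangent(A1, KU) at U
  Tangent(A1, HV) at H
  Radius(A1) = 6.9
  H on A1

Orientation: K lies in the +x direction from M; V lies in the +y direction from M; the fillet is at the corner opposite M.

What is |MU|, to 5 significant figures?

43.275

The virtual corner opposite M is at (41.400, 19.500). Tangency of A1 to KU means the radius DU is perpendicular to KU and the tangent condition forces DH to be normal to HV, with radius 6.9, so the center D sits 6.9 in from both sides at D = (34.500, 12.600). That places the tangent points at U = (41.400, 12.600) on KU and H = (34.500, 19.500) on HV. Then |MU| = |U − M| = 43.275.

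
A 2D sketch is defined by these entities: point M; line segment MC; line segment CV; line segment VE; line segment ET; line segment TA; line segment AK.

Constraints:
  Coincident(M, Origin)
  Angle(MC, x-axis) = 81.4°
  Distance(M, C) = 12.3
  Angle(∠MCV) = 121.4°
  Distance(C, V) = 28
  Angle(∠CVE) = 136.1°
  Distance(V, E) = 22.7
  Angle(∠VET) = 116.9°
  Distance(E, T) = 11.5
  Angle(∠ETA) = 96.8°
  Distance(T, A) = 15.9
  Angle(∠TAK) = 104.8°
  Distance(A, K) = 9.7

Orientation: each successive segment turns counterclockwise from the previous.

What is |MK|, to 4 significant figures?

31.20

M is at the origin; MC runs at 81.4° with length 12.3, so C = (1.839, 12.16). ∠MCV = 121.4° gives CV at 140.0° from the x-axis; with |CV| = 28.0, V = (-19.61, 30.16). ∠CVE = 136.1° gives VE at -176.1° from the x-axis; with |VE| = 22.7, E = (-42.26, 28.62). ∠VET = 116.9° gives ET at -113.0° from the x-axis; with |ET| = 11.5, T = (-46.75, 18.03). ∠ETA = 96.8° gives TA at -29.80° from the x-axis; with |TA| = 15.9, A = (-32.95, 10.13). ∠TAK = 104.8° gives AK at 45.40° from the x-axis; with |AK| = 9.7, K = (-26.14, 17.03). Then |MK| = |K − M| = 31.20.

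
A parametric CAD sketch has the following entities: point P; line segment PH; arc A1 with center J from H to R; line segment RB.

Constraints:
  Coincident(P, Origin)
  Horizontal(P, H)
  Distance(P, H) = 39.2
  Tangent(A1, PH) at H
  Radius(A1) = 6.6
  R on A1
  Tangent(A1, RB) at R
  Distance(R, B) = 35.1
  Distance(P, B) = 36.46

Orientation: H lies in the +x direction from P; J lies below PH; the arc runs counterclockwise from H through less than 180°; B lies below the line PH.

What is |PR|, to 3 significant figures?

33.7

P is at the origin; PH is horizontal with |PH| = 39.2 and H on the +x side, so H = (39.2, 0.00). A1 meets PH tangentially, so JH is at right angles to PH, so J = H + (0, -6.6) = (39.2, -6.60). Since JR ⟂ RB (tangency), |JB| = √(6.6² + 35.1²) = 35.7 regardless of where R sits on A1. So B lies on both circle(P, 36.46) and circle(J, 35.7); the below-PH intersection is B = (15.3, -33.1). R is the foot of the tangent from B: R = (33.6, -3.16).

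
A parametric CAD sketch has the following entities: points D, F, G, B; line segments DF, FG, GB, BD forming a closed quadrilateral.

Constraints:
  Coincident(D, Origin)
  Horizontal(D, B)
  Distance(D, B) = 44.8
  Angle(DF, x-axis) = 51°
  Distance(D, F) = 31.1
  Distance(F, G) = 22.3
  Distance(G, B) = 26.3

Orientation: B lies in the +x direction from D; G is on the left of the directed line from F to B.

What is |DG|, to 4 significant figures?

49.28

Checks: |FG| = 22.30 ✓; |GB| = 26.30 ✓.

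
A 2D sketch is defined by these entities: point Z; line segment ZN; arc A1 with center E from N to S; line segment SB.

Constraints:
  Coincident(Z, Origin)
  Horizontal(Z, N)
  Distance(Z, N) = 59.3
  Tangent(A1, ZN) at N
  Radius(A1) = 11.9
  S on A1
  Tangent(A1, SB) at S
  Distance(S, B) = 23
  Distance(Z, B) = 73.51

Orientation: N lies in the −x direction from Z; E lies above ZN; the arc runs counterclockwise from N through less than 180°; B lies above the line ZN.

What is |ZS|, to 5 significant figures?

53.159

Z is at the origin; ZN is horizontal with |ZN| = 59.3 and N on the −x side, so N = (-59.300, 0.0000). The tangent condition forces EN to be normal to ZN, so E = N + (0, 11.9) = (-59.300, 11.900). Since ES ⟂ SB (tangency), |EB| = √(11.9² + 23.0²) = 25.896 regardless of where S sits on A1. So B lies on both circle(Z, 73.51) and circle(E, 25.896); the above-ZN intersection is B = (-63.228, 37.497). S is the foot of the tangent from B: S = (-49.682, 18.908).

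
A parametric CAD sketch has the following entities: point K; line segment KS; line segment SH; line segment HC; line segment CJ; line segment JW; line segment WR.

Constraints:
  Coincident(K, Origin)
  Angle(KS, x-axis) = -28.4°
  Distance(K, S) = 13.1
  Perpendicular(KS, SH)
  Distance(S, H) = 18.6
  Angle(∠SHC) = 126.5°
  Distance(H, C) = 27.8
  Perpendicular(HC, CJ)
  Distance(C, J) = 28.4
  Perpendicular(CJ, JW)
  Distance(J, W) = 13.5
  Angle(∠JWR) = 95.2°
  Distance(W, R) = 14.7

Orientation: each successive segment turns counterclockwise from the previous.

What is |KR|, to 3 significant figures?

16.2

CJ ⟂ JW, so JW runs at -64.9°; with |JW| = 13.5, W = (-11.4, 11.0). ∠JWR = 95.2° gives WR at 19.9° from the x-axis; with |WR| = 14.7, R = (2.41, 16.0). Then |KR| = |R − K| = 16.2.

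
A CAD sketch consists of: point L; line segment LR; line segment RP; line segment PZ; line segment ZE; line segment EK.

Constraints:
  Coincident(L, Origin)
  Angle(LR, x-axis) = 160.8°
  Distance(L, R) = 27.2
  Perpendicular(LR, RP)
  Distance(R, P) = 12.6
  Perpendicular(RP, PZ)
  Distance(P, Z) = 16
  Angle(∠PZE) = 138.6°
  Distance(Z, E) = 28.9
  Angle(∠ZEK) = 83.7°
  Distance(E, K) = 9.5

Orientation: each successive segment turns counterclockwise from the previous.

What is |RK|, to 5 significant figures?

33.258

∠PZE = 138.6° gives ZE at 22.200° from the x-axis; with |ZE| = 28.9, E = (12.037, 2.7038). ∠ZEK = 83.7° gives EK at 118.50° from the x-axis; with |EK| = 9.5, K = (7.5039, 11.053). Then |RK| = |K − R| = 33.258.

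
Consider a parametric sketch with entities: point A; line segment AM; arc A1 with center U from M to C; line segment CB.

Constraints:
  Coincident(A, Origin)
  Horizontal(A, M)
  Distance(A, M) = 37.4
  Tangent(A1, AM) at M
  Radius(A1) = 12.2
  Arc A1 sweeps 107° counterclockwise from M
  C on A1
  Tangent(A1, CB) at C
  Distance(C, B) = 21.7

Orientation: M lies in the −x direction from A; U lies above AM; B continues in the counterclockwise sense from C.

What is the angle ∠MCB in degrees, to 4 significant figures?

126.5°

On A1, M sits at bearing -90° from U; a 107° counterclockwise sweep puts C at bearing 17°, so C = U + 12.2·(cos 17°, sin 17°) = (-25.73, 15.77). Since A1 is tangent to CB there, UC ⟂ CB, so CB runs along (−sin 17°, cos 17°); with |CB| = 21.7, B = (-32.08, 36.52). Then cos ∠MCB = CM·CB / (|CM||CB|), giving 126.5°.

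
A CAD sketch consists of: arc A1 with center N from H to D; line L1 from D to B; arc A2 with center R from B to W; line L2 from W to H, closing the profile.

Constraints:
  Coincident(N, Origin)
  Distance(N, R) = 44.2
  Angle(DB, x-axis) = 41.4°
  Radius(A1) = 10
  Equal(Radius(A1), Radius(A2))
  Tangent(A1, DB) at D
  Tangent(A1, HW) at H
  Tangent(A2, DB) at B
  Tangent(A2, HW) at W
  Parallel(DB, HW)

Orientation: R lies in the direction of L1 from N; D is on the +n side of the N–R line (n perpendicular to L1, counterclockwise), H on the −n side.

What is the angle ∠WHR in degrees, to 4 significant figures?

12.75°

Tangency of A1 to both parallel lines with radius 10.0 puts D and H at N ± 10.0·n: D = (-6.613, 7.501), H = (6.613, -7.501). Equal radii place B and W the same way about R: B = R + 10.0·n = (26.54, 36.73), W = R − 10.0·n = (39.77, 21.73). Then cos ∠WHR = HW·HR / (|HW||HR|), giving 12.75°.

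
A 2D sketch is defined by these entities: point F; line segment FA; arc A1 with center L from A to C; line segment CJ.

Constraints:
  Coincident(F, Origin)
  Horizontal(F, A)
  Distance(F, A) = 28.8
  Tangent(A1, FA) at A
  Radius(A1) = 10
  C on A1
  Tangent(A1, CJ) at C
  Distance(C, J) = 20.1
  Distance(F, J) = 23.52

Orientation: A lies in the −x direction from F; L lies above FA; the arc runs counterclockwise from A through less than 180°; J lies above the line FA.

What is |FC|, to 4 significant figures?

20.90

F is at the origin; F and A share the same y with |FA| = 28.8 and A on the −x side, so A = (-28.80, 0.000). Since A1 is tangent to FA there, LA ⟂ FA, so L = A + (0, 10) = (-28.80, 10.00). Since LC ⟂ CJ (tangency), |LJ| = √(10.0² + 20.1²) = 22.45 regardless of where C sits on A1. So J lies on both circle(F, 23.52) and circle(L, 22.45); the above-FA intersection is J = (-9.523, 21.51). C is the foot of the tangent from J: C = (-20.39, 4.595).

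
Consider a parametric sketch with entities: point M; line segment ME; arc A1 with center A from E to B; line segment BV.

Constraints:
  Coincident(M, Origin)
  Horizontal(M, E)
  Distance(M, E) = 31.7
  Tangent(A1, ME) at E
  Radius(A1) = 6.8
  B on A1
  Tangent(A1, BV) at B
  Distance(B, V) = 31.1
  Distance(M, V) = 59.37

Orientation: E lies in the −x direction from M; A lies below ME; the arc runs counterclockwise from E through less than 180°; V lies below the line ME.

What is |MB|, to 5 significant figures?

38.320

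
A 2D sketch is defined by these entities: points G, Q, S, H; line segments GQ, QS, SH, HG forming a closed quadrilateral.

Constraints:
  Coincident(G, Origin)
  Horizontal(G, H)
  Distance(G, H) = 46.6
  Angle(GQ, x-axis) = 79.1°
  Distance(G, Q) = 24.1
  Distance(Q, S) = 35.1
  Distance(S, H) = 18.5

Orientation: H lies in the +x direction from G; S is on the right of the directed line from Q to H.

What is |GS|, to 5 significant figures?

28.326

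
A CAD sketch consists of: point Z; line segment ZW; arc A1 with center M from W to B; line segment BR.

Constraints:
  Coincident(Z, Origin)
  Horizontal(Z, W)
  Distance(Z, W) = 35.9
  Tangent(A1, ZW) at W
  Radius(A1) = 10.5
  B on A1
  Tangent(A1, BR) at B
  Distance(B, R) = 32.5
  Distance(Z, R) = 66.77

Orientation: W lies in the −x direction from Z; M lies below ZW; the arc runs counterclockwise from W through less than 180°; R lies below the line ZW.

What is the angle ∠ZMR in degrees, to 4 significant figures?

137.8°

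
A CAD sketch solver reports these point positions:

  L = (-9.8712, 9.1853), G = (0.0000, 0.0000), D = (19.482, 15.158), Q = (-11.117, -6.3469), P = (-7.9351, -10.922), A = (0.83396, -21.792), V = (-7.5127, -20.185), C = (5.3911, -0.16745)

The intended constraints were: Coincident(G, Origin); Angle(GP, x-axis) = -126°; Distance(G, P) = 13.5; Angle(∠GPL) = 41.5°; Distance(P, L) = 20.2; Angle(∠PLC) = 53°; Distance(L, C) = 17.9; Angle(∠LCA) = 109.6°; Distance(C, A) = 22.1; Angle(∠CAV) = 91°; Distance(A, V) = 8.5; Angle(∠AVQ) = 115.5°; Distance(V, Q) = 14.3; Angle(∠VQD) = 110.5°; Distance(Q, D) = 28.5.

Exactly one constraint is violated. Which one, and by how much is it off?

Distance(Q, D) = 28.5 — off by 8.90.

G = (0.00, 0.00) ✓; GP at -126.0° ✓; |GP| = 13.50 ✓; ∠GPL = 41.50° ✓; |PL| = 20.20 ✓; ∠PLC = 53.00° ✓; |LC| = 17.90 ✓; ∠LCA = 109.6° ✓; |CA| = 22.10 ✓; ∠CAV = 91.00° ✓; |AV| = 8.500 ✓; ∠AVQ = 115.5° ✓; |VQ| = 14.30 ✓; ∠VQD = 110.5° ✓; |QD| = 37.40 ✗.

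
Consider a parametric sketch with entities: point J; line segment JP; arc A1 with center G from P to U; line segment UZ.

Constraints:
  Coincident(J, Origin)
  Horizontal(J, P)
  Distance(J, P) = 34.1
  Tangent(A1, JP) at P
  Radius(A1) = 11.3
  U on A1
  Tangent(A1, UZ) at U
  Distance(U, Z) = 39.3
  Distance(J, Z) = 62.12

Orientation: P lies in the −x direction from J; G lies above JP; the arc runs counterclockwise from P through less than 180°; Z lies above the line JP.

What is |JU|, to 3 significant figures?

27.3

Checks: |GU| = 11.30 ✓; ∠(GU, UZ) = 90.00° ✓; |UZ| = 39.30 ✓; |JZ| = 62.12 ✓.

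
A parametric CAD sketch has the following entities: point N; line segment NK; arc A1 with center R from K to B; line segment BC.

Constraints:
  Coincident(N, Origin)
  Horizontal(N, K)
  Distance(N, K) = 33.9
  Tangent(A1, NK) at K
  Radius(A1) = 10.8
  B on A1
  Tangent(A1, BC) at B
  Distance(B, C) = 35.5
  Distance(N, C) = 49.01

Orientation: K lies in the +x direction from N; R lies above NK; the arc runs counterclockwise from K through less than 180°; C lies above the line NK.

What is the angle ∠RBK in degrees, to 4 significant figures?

25.09°

Checks: N = (0.00, 0.00) ✓; |RB| = 10.80 ✓; ∠(RB, BC) = 90.00° ✓; |BC| = 35.50 ✓; |NC| = 49.01 ✓.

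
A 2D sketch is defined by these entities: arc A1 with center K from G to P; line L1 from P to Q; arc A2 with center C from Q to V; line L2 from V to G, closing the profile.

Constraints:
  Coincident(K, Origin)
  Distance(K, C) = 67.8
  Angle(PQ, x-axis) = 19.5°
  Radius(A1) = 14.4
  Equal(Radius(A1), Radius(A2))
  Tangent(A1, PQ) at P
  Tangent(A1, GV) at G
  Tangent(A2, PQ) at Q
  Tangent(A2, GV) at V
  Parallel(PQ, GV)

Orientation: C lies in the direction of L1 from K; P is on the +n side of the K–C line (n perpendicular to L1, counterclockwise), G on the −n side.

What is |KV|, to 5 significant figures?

69.312

Tangency of A1 to both parallel lines with radius 14.4 puts P and G at K ± 14.4·n: P = (-4.8068, 13.574), G = (4.8068, -13.574). Equal radii place Q and V the same way about C: Q = C + 14.4·n = (59.104, 36.206), V = C − 14.4·n = (68.718, 9.0581). Then |KV| = |V − K| = 69.312.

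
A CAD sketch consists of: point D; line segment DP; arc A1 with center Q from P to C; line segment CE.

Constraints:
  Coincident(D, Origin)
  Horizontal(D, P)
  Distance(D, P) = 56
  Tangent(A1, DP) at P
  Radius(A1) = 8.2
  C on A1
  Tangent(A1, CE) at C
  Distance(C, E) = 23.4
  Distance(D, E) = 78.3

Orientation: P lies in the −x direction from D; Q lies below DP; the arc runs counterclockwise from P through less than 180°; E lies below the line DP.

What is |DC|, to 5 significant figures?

63.401

D is at the origin; D and P share the same y with |DP| = 56.0 and P on the −x side, so P = (-56.000, 0.0000). The tangent condition forces QP to be normal to DP, so Q = P + (0, -8.2) = (-56.000, -8.2000). Since QC ⟂ CE (tangency), |QE| = √(8.2² + 23.4²) = 24.795 regardless of where C sits on A1. So E lies on both circle(D, 78.3) and circle(Q, 24.795); the below-DP intersection is E = (-74.182, -25.059). C is the foot of the tangent from E: C = (-63.250, -4.3693).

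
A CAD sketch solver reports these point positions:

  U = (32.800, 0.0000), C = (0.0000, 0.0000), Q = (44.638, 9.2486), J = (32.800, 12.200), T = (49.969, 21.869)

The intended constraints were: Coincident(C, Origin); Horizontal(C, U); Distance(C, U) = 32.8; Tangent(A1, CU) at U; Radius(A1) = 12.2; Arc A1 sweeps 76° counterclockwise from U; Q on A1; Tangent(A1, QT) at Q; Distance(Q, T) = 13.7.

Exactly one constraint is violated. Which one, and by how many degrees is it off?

Tangent(A1, QT) at Q — off by 8.90°.

C = (0.00, 0.00) ✓; C.y = 0.00, U.y = 0.00 ✓; |CU| = 32.80 ✓; ∠(JU, UC) = 90.00° ✓; |JU| = 12.20 ✓; bearing(J→Q) − bearing(J→U) = 76.00° ✓; |JQ| = 12.20 ✓; ∠(JQ, QT) = 98.90° ✗; |QT| = 13.70 ✓.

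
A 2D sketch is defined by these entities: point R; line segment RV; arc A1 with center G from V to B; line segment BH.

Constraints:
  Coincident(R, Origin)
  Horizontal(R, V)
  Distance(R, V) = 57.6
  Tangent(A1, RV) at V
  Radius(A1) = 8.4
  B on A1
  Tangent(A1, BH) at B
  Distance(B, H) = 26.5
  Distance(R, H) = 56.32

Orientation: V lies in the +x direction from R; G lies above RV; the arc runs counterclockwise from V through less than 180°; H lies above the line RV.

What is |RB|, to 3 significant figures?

65.2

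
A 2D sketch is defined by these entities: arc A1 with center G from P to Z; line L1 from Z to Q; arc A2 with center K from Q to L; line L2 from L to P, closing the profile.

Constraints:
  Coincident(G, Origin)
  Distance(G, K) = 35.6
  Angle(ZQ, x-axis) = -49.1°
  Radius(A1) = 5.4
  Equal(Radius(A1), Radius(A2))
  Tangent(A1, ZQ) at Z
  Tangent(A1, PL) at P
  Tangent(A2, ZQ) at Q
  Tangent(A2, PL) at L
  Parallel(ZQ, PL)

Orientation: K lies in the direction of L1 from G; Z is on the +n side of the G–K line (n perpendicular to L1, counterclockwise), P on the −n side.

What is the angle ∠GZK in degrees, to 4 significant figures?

81.37°

The slot axis is L1's direction at -49.1°, so u = (cos -49.1°, sin -49.1°) = (0.6547, -0.7559) and n = (−sin -49.1°, cos -49.1°) = (0.7559, 0.6547). G is at the origin and K lies 35.6 along u from G, so K = 35.6·u = (23.31, -26.91). Tangency of A1 to both parallel lines with radius 5.4 puts Z and P at G ± 5.4·n: Z = (4.082, 3.536), P = (-4.082, -3.536). Then cos ∠GZK = ZG·ZK / (|ZG||ZK|), giving 81.37°.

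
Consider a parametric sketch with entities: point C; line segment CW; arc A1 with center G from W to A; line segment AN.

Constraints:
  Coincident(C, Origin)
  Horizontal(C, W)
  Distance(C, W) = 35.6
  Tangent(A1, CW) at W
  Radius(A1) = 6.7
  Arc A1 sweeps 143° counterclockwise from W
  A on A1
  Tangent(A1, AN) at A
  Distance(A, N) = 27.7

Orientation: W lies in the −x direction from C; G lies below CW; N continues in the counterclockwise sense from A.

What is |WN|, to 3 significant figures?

33.9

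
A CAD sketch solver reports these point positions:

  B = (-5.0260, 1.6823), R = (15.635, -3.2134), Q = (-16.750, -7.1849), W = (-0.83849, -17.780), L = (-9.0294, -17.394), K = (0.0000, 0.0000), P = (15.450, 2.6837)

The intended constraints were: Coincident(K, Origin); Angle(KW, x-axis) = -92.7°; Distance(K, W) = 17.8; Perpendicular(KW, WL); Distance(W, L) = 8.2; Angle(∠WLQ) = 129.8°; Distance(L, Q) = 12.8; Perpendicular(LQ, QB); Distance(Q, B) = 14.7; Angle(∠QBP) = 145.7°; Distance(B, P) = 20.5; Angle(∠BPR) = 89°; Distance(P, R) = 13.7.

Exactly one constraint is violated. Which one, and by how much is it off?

Distance(P, R) = 13.7 — off by 7.80.

K = (0.00, 0.00) ✓; KW at -92.70° ✓; |KW| = 17.80 ✓; ∠(KW, WL) = 90.00° ✓; |WL| = 8.200 ✓; ∠WLQ = 129.8° ✓; |LQ| = 12.80 ✓; ∠(LQ, QB) = 90.00° ✓; |QB| = 14.70 ✓; ∠QBP = 145.7° ✓; |BP| = 20.50 ✓; ∠BPR = 89.00° ✓; |PR| = 5.900 ✗.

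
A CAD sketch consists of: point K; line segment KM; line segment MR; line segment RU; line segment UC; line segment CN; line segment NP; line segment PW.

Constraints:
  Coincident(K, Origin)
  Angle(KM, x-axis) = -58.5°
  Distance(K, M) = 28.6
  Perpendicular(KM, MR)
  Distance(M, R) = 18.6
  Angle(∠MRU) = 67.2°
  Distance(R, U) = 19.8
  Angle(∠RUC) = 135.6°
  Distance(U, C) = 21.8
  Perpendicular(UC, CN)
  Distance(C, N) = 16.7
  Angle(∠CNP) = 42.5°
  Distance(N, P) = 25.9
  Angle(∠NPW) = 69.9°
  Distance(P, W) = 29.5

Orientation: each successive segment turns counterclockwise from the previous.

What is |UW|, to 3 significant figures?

34.4

K is at the origin; KM runs at -58.5° with length 28.6, so M = (14.9, -24.4). KM is perpendicular to MR, so MR runs at 31.5°; with |MR| = 18.6, R = (30.8, -14.7). ∠MRU = 67.2° gives RU at 144° from the x-axis; with |RU| = 19.8, U = (14.7, -3.11). ∠RUC = 135.6° gives UC at -171° from the x-axis; with |UC| = 21.8, C = (-6.83, -6.41). The perpendicularity gives CN at right angles to UC, so CN runs at -81.3°; with |CN| = 16.7, N = (-4.30, -22.9). ∠CNP = 42.5° gives NP at 56.2° from the x-axis; with |NP| = 25.9, P = (10.1, -1.40). ∠NPW = 69.9° gives PW at 166° from the x-axis; with |PW| = 29.5, W = (-18.6, 5.59). Then |UW| = |W − U| = 34.4.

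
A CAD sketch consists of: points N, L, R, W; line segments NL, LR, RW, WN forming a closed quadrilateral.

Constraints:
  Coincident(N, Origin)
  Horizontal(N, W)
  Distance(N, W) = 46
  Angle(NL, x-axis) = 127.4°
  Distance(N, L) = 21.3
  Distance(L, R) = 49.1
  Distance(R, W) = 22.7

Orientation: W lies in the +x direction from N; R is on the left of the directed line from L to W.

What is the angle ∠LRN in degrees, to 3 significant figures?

25.4°

Checks: |LR| = 49.10 ✓; |RW| = 22.70 ✓.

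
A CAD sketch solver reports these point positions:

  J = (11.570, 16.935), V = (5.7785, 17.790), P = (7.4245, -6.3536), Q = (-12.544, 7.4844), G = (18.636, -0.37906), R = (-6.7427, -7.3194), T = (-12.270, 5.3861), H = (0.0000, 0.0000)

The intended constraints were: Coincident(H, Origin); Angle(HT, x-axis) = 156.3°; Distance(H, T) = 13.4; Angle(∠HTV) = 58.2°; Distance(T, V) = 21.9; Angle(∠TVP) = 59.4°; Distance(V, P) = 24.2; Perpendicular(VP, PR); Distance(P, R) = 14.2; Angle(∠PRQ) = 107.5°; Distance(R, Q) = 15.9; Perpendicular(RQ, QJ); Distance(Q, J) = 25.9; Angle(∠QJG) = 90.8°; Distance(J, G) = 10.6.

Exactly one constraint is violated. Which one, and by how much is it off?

Distance(J, G) = 10.6 — off by 8.10.

H = (0.00, 0.00) ✓; HT at 156.3° ✓; |HT| = 13.40 ✓; ∠HTV = 58.20° ✓; |TV| = 21.90 ✓; ∠TVP = 59.40° ✓; |VP| = 24.20 ✓; ∠(VP, PR) = 90.00° ✓; |PR| = 14.20 ✓; ∠PRQ = 107.5° ✓; |RQ| = 15.90 ✓; ∠(RQ, QJ) = 90.00° ✓; |QJ| = 25.90 ✓; ∠QJG = 90.80° ✓; |JG| = 18.70 ✗.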